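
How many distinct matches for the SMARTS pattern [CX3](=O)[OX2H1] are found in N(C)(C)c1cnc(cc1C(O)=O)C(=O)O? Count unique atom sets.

[CX3](=O)[OX2H1] is the SMARTS for a carboxylic acid: an sp2 carbon double-bonded to O and single-bonded to an -OH oxygen.
The molecule carries 2 separate instances of a carboxylic acid group (-C(=O)OH) meeting every constraint; each maps to a distinct set of atoms, giving 2 matches.

2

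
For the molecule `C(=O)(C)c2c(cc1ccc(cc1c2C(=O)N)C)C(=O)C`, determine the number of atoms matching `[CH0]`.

3

Check the 20 heavy atoms by environment: 6× c (aromatic, H0) → no; 4× c (aromatic, H1) → no; 3× C (H3) → no; 3× C (H0) → match; 3× O (H0) → no; 1× N (H2) → no.
That gives 3 matching atoms.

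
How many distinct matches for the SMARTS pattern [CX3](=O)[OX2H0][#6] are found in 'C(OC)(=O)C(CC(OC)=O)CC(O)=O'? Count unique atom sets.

2

[CX3](=O)[OX2H0][#6] is the SMARTS for an ester: a carbonyl carbon bonded to an oxygen that is itself bonded to carbon (no H on that O).
The molecule carries 2 separate instances of a methyl-ester group (-C(=O)OCH3) meeting every constraint; each maps to a distinct set of atoms, giving 2 matches.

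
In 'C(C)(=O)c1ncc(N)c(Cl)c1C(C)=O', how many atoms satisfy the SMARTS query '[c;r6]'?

The query [c;r6] means: aromatic carbon that belongs to a six-membered ring.
Check the 14 heavy atoms by environment: 1× n (aromatic, in 6-ring) → no; 5× c (aromatic, in 6-ring) → match; 1× N (acyclic) → no; 4× C (acyclic) → no; 2× O (acyclic) → no; 1× Cl (acyclic) → no.
That gives 5 matching atoms.

5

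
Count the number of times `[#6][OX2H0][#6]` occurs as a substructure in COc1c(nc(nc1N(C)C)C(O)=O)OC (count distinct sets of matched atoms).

[#6][OX2H0][#6] is the SMARTS for an ether: an aliphatic oxygen bridging two carbons with no H on the oxygen.
The molecule carries 2 separate instances of a methoxy ether (-OCH3) meeting every constraint; each maps to a distinct set of atoms, giving 2 matches.

2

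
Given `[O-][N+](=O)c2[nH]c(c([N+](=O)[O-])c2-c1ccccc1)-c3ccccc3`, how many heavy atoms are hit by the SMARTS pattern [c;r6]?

The query [c;r6] means: aromatic carbon that belongs to a six-membered ring.
Check the 23 heavy atoms by environment: 1× n (aromatic, in 5-ring) → no; 4× c (aromatic, in 5-ring) → no; 2× N (charge +1, acyclic) → no; 2× O (charge -1, acyclic) → no; 2× O (acyclic) → no; 12× c (aromatic, in 6-ring) → match.
That gives 12 matching atoms.

12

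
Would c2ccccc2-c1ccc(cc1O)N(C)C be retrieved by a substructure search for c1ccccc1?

Yes

The pattern c1ccccc1 describes six aromatic carbons in a ring — a benzene ring.
The molecule carries a phenyl ring, whose atoms satisfy every constraint of the query, so the pattern matches.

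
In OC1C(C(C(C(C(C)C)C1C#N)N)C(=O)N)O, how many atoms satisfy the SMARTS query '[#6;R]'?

6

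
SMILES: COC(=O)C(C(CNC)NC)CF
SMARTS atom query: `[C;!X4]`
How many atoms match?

The query [C;!X4] means: aliphatic carbon that does not have four total connections.
Check the 13 heavy atoms by environment: 7× C (X4) → no; 1× C (X3) → match; 1× O (X1) → no; 1× O (X2) → no; 2× N (X3) → no; 1× F (X1) → no.
That gives 1 matching atom.

1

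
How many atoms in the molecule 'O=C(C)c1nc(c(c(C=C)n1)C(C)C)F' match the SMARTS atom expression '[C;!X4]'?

The query [C;!X4] means: aliphatic carbon that does not have four total connections.
Check the 15 heavy atoms by environment: 2× n (aromatic, X2) → no; 4× c (aromatic, X3) → no; 3× C (X3) → match; 1× O (X1) → no; 4× C (X4) → no; 1× F (X1) → no.
That gives 3 matching atoms.

3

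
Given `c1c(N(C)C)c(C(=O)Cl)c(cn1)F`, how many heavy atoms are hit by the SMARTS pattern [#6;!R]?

Check the 13 heavy atoms by environment: 1× n (aromatic, in 6-ring) → no; 5× c (aromatic, in 6-ring) → no; 1× F (acyclic) → no; 3× C (acyclic) → match; 1× O (acyclic) → no; 1× Cl (acyclic) → no; 1× N (acyclic) → no.
That gives 3 matching atoms.

3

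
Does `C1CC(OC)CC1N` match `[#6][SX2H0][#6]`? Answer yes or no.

No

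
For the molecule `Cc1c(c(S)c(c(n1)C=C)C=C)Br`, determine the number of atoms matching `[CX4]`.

1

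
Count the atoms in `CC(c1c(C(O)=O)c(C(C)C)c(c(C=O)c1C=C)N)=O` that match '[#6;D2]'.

The query [#6;D2] means: any carbon bonded to exactly two heavy atoms.
Check the 20 heavy atoms by environment: 6× c (aromatic, D3) → no; 1× N (D1) → no; 3× C (D3) → no; 4× O (D1) → no; 2× C (D2) → match; 4× C (D1) → no.
That gives 2 matching atoms.

2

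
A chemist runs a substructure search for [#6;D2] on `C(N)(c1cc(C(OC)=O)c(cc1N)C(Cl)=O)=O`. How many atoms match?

The query [#6;D2] means: any carbon bonded to exactly two heavy atoms.
Check the 17 heavy atoms by environment: 4× c (aromatic, D3) → no; 2× c (aromatic, D2) → match; 2× N (D1) → no; 3× C (D3) → no; 3× O (D1) → no; 1× Cl (D1) → no; 1× O (D2) → no; 1× C (D1) → no.
That gives 2 matching atoms.

2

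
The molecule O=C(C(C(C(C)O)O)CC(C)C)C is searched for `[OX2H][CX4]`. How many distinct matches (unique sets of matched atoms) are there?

[OX2H][CX4] is the SMARTS for an aliphatic alcohol: a hydroxyl oxygen bound to an sp3 (X4) carbon.
The molecule carries 2 separate instances of a hydroxyl group (-OH) meeting every constraint; each maps to a distinct set of atoms, giving 2 matches.

2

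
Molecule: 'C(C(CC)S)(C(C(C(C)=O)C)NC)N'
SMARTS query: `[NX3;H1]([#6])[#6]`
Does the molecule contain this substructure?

Yes

The pattern [NX3;H1]([#6])[#6] describes a trivalent nitrogen with one H, bonded to two carbons — a secondary amine.
The molecule carries an N-methylamino group (-NHCH3), whose atoms satisfy every constraint of the query, so the pattern matches.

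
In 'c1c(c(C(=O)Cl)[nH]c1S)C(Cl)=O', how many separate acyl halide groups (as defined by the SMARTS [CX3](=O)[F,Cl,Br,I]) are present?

2

[CX3](=O)[F,Cl,Br,I] is the SMARTS for an acyl halide: a carbonyl carbon bonded to a halogen.
The molecule carries 2 separate instances of an acyl chloride (-C(=O)Cl) meeting every constraint; each maps to a distinct set of atoms, giving 2 matches.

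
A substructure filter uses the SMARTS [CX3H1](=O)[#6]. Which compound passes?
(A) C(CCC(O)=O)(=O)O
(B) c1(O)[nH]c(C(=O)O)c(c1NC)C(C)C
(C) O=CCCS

[CX3H1](=O)[#6] describes an sp2 carbon with one H, double-bonded to O and single-bonded to carbon (an aldehyde).
(A) has a carboxylic acid group (-C(=O)OH) but the carbonyl carbon has H0 and is bonded to O, not H1.
(B) has a carboxylic acid group (-C(=O)OH) but the carbonyl carbon has H0 and is bonded to O, not H1.
(C) contains an aldehyde (-CHO), which satisfies every atom and bond constraint.
So the answer is (C).

C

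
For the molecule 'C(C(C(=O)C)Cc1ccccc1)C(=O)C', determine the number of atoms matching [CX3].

2

The query [CX3] means: C with X3: aliphatic carbon with exactly 3 total connections.
Check the 15 heavy atoms by environment: 5× C (X4) → no; 2× C (X3) → match; 2× O (X1) → no; 6× c (aromatic, X3) → no.
That gives 2 matching atoms.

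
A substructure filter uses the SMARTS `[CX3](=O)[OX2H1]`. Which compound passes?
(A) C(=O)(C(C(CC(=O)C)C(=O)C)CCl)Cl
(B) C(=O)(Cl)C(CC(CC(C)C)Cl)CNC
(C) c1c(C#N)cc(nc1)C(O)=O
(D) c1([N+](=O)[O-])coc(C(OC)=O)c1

[CX3](=O)[OX2H1] describes an sp2 carbon double-bonded to O and single-bonded to an -OH oxygen (a carboxylic acid).
(A) has an acyl chloride (-C(=O)Cl) but the carbonyl is bonded to Cl, not to an -OH oxygen.
(B) has an acyl chloride (-C(=O)Cl) but the carbonyl is bonded to Cl, not to an -OH oxygen.
(C) contains a carboxylic acid group (-C(=O)OH), which satisfies every atom and bond constraint.
(D) has a methyl-ester group (-C(=O)OCH3) but the singly-bonded O has no H (OX2H0, not OX2H1).
So the answer is (C).

C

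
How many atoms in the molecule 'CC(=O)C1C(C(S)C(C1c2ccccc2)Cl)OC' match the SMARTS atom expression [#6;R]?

11

The query [#6;R] means: carbon that is part of a ring.
Check the 18 heavy atoms by environment: 5× C (in 5-ring) → match; 3× C (acyclic) → no; 2× O (acyclic) → no; 1× S (acyclic) → no; 1× Cl (acyclic) → no; 6× c (aromatic, in 6-ring) → match.
Summing the matching environments: 5 + 6 = 11 matching atoms.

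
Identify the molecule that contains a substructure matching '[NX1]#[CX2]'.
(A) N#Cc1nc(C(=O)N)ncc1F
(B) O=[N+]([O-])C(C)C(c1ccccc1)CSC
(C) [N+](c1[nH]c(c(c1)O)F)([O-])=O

A

[NX1]#[CX2] describes a nitrogen triple-bonded to a two-connected carbon (a nitrile).
(A) contains a nitrile (-C#N), which satisfies every atom and bond constraint.
(B) has a nitro group (-[N+](=O)[O-]) but there is no C#N triple bond.
(C) has a nitro group (-[N+](=O)[O-]) but there is no C#N triple bond.
So the answer is (A).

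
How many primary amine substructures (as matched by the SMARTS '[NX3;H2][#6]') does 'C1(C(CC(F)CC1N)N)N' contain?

3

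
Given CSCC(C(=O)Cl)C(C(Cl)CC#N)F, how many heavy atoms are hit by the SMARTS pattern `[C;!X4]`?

2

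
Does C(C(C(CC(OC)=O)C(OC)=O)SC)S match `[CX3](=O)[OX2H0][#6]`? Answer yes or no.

Yes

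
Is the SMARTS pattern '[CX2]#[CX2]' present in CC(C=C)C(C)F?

The pattern [CX2]#[CX2] describes a carbon-carbon triple bond — an alkyne.
The closest candidate here is a vinyl group (-CH=CH2), but the C=C is a double bond; both carbons are CX3, not CX2. No other fragment satisfies the full query, so there is no match.

No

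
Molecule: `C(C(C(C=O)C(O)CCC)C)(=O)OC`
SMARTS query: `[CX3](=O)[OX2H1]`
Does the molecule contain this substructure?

The pattern [CX3](=O)[OX2H1] describes an sp2 carbon double-bonded to O and single-bonded to an -OH oxygen — a carboxylic acid.
The closest candidate here is a methyl-ester group (-C(=O)OCH3), but the singly-bonded O has no H (OX2H0, not OX2H1). No other fragment satisfies the full query, so there is no match.

No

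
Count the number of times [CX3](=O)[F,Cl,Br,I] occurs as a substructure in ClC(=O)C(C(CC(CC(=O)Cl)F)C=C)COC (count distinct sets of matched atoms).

[CX3](=O)[F,Cl,Br,I] is the SMARTS for an acyl halide: a carbonyl carbon bonded to a halogen.
The molecule carries 2 separate instances of an acyl chloride (-C(=O)Cl) meeting every constraint; each maps to a distinct set of atoms, giving 2 matches.

2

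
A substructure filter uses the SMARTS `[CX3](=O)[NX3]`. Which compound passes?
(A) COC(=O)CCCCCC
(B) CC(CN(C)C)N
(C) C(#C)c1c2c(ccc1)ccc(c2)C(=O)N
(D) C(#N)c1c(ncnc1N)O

C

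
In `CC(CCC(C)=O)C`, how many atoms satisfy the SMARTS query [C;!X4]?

The query [C;!X4] means: aliphatic carbon that does not have four total connections.
Check the 8 heavy atoms by environment: 6× C (X4) → no; 1× C (X3) → match; 1× O (X1) → no.
That gives 1 matching atom.

1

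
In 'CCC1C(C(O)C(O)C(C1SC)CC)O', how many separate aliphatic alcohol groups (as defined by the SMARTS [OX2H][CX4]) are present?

3

[OX2H][CX4] is the SMARTS for an aliphatic alcohol: a hydroxyl oxygen bound to an sp3 (X4) carbon.
The molecule carries 3 separate instances of a hydroxyl group (-OH) meeting every constraint; each maps to a distinct set of atoms, giving 3 matches.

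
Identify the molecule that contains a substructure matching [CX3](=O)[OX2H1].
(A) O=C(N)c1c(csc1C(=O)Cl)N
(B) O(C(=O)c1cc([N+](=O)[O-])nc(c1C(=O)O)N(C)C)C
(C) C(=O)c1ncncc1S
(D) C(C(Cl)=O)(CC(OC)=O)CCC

B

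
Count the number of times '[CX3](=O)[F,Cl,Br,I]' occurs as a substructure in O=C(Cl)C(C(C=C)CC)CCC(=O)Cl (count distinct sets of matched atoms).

[CX3](=O)[F,Cl,Br,I] is the SMARTS for an acyl halide: a carbonyl carbon bonded to a halogen.
The molecule carries 2 separate instances of an acyl chloride (-C(=O)Cl) meeting every constraint; each maps to a distinct set of atoms, giving 2 matches.

2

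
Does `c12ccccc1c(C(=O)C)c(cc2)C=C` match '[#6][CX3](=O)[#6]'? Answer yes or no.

Yes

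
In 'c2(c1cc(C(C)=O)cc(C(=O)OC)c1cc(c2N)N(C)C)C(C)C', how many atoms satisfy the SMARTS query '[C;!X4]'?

2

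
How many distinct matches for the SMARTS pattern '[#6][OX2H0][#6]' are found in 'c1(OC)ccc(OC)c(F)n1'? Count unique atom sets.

2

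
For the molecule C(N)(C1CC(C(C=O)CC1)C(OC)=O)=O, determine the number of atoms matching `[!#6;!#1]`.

5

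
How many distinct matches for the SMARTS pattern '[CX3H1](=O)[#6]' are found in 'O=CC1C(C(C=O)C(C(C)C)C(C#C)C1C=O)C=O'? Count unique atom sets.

[CX3H1](=O)[#6] is the SMARTS for an aldehyde: an sp2 carbon with one H, double-bonded to O and single-bonded to carbon.
The molecule carries 4 separate instances of an aldehyde (-CHO) meeting every constraint; each maps to a distinct set of atoms, giving 4 matches.

4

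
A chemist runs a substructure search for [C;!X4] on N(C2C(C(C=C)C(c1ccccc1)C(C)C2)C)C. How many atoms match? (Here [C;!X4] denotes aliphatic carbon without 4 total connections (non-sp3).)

Check the 18 heavy atoms by environment: 9× C (X4) → no; 6× c (aromatic, X3) → no; 1× N (X3) → no; 2× C (X3) → match.
That gives 2 matching atoms.

2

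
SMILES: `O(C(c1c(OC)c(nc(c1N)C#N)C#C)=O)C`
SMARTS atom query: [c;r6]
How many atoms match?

5

The query [c;r6] means: aromatic carbon that belongs to a six-membered ring.
Check the 17 heavy atoms by environment: 1× n (aromatic, in 6-ring) → no; 5× c (aromatic, in 6-ring) → match; 6× C (acyclic) → no; 3× O (acyclic) → no; 2× N (acyclic) → no.
That gives 5 matching atoms.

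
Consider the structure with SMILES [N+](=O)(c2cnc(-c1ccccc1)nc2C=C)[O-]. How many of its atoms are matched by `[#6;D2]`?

Check the 17 heavy atoms by environment: 2× n (aromatic, D2) → no; 4× c (aromatic, D3) → no; 6× c (aromatic, D2) → match; 1× N (charge +1, D3) → no; 1× O (charge -1, D1) → no; 1× O (D1) → no; 1× C (D2) → match; 1× C (D1) → no.
Summing the matching environments: 6 + 1 = 7 matching atoms.

7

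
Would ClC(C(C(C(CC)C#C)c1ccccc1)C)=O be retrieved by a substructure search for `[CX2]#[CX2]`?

Yes

The pattern [CX2]#[CX2] describes a carbon-carbon triple bond — an alkyne.
The molecule carries an ethynyl group (-C#CH), whose atoms satisfy every constraint of the query, so the pattern matches.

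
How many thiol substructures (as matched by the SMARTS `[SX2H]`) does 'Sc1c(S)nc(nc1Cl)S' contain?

3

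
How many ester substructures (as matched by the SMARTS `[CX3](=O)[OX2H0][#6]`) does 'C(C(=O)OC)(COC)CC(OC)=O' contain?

2

[CX3](=O)[OX2H0][#6] is the SMARTS for an ester: a carbonyl carbon bonded to an oxygen that is itself bonded to carbon (no H on that O).
The molecule carries 2 separate instances of a methyl-ester group (-C(=O)OCH3) meeting every constraint; each maps to a distinct set of atoms, giving 2 matches.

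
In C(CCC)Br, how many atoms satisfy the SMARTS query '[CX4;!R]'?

4

The query [CX4;!R] means: aliphatic carbon with four total connections, not in a ring.
Check the 5 heavy atoms by environment: 4× C (X4, acyclic) → match; 1× Br (X1, acyclic) → no.
That gives 4 matching atoms.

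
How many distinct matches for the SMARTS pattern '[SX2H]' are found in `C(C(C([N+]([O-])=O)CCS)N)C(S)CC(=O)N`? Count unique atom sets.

[SX2H] is the SMARTS for a thiol: an aliphatic sulfur with two connections, one being H.
The molecule carries 2 separate instances of a thiol (-SH) meeting every constraint; each maps to a distinct set of atoms, giving 2 matches.

2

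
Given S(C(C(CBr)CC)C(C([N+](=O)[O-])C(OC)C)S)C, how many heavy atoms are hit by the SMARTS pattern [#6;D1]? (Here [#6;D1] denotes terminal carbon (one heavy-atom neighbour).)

The query [#6;D1] means: carbon bonded to exactly one heavy atom.
Check the 18 heavy atoms by environment: 2× C (D2) → no; 5× C (D3) → no; 4× C (D1) → match; 1× Br (D1) → no; 1× O (D2) → no; 1× N (charge +1, D3) → no; 1× O (charge -1, D1) → no; 1× O (D1) → no; 1× S (D2) → no; 1× S (D1) → no.
That gives 4 matching atoms.

4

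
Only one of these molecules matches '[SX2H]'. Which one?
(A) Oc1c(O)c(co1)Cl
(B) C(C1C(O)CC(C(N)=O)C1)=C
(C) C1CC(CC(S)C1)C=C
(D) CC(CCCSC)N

[SX2H] describes an aliphatic sulfur with two connections, one being H (a thiol).
(A) has a hydroxyl group (-OH) but it is an -OH, not an -SH.
(B) has a hydroxyl group (-OH) but it is an -OH, not an -SH.
(C) contains a thiol (-SH), which satisfies every atom and bond constraint.
(D) has a methylthio ether (-SCH3) but the sulfur has H0 (bonded to two carbons), not H1.
So the answer is (C).

C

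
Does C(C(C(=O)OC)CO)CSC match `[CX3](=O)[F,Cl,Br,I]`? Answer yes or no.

The pattern [CX3](=O)[F,Cl,Br,I] describes a carbonyl carbon bonded to a halogen — an acyl halide.
The closest candidate here is a methyl-ester group (-C(=O)OCH3), but the carbonyl is bonded to -O-C, not to a halogen. No other fragment satisfies the full query, so there is no match.

No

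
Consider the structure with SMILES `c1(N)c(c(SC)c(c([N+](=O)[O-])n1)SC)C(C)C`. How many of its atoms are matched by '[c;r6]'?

5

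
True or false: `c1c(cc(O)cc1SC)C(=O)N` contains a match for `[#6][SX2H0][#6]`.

True

The pattern [#6][SX2H0][#6] describes an aliphatic sulfur bridging two carbons with no H on the sulfur — a thioether.
The molecule carries a methylthio ether (-SCH3), whose atoms satisfy every constraint of the query, so the pattern matches.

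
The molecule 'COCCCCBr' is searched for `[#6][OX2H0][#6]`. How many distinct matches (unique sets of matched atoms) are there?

[#6][OX2H0][#6] is the SMARTS for an ether: an aliphatic oxygen bridging two carbons with no H on the oxygen.
Exactly one fragment in the molecule meets all constraints, giving 1 match.

1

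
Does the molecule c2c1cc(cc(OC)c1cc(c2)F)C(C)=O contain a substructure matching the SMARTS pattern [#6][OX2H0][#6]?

The pattern [#6][OX2H0][#6] describes an aliphatic oxygen bridging two carbons with no H on the oxygen — an ether.
The molecule carries a methoxy ether (-OCH3), whose atoms satisfy every constraint of the query, so the pattern matches.

Yes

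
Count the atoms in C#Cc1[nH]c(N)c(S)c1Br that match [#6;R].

4

The query [#6;R] means: carbon that is part of a ring.
Check the 10 heavy atoms by environment: 1× n (aromatic, in 5-ring) → no; 4× c (aromatic, in 5-ring) → match; 2× C (acyclic) → no; 1× S (acyclic) → no; 1× Br (acyclic) → no; 1× N (acyclic) → no.
That gives 4 matching atoms.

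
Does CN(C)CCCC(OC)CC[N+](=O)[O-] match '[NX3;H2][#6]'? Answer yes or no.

The pattern [NX3;H2][#6] describes a trivalent nitrogen with two H attached to carbon — a primary amine.
The closest candidate here is a dimethylamino group (-N(CH3)2), but the nitrogen has H0, not H2. No other fragment satisfies the full query, so there is no match.

No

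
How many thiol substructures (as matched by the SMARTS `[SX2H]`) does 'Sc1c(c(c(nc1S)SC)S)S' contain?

4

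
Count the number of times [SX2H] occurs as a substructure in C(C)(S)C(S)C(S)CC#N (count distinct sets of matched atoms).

3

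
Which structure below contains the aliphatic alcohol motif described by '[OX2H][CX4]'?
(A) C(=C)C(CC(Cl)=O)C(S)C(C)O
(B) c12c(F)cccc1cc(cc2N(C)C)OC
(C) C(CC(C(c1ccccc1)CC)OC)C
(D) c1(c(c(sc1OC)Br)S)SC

A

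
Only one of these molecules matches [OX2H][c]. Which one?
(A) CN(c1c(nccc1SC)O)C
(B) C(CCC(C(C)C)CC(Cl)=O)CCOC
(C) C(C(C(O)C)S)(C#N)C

A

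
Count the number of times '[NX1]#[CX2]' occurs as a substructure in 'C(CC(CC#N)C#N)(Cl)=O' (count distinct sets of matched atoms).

2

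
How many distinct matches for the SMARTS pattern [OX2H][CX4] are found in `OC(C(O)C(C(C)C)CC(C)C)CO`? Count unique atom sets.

3

[OX2H][CX4] is the SMARTS for an aliphatic alcohol: a hydroxyl oxygen bound to an sp3 (X4) carbon.
The molecule carries 3 separate instances of a hydroxyl group (-OH) meeting every constraint; each maps to a distinct set of atoms, giving 3 matches.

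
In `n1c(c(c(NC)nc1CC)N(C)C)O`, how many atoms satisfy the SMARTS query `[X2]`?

3

The query [X2] means: any atom with exactly two total connections (bonds + H).
Check the 14 heavy atoms by environment: 2× n (aromatic, X2) → match; 4× c (aromatic, X3) → no; 2× N (X3) → no; 5× C (X4) → no; 1× O (X2) → match.
Summing the matching environments: 2 + 1 = 3 matching atoms.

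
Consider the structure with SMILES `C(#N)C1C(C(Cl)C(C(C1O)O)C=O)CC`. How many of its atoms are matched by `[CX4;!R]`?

The query [CX4;!R] means: aliphatic carbon with four total connections, not in a ring.
Check the 15 heavy atoms by environment: 6× C (X4, in 6-ring) → no; 2× O (X2, acyclic) → no; 2× C (X4, acyclic) → match; 1× C (X2, acyclic) → no; 1× N (X1, acyclic) → no; 1× Cl (X1, acyclic) → no; 1× C (X3, acyclic) → no; 1× O (X1, acyclic) → no.
That gives 2 matching atoms.

2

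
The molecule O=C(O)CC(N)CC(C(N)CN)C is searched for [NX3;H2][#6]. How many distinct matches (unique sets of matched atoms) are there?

3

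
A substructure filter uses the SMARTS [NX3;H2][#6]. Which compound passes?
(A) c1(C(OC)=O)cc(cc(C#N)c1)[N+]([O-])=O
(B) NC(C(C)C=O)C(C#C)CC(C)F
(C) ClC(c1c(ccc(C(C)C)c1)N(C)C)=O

B

[NX3;H2][#6] describes a trivalent nitrogen with two H attached to carbon (a primary amine).
(A) has a nitrile (-C#N) but the nitrogen is NX1 (triple-bonded), not NX3 with two H.
(B) contains a primary amino group (-NH2), which satisfies every atom and bond constraint.
(C) has a dimethylamino group (-N(CH3)2) but the nitrogen has H0, not H2.
So the answer is (B).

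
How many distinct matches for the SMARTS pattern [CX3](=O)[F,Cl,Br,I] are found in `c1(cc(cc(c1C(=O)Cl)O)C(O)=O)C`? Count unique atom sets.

[CX3](=O)[F,Cl,Br,I] is the SMARTS for an acyl halide: a carbonyl carbon bonded to a halogen.
Exactly one fragment in the molecule meets all constraints, giving 1 match.

1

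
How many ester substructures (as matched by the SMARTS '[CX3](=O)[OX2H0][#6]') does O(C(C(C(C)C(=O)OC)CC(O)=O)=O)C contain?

[CX3](=O)[OX2H0][#6] is the SMARTS for an ester: a carbonyl carbon bonded to an oxygen that is itself bonded to carbon (no H on that O).
The molecule carries 2 separate instances of a methyl-ester group (-C(=O)OCH3) meeting every constraint; each maps to a distinct set of atoms, giving 2 matches.

2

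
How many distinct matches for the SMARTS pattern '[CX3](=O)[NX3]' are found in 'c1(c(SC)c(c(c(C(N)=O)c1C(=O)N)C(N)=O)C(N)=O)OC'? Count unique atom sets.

[CX3](=O)[NX3] is the SMARTS for an amide: a carbonyl carbon bonded to a trivalent nitrogen.
The molecule carries 4 separate instances of a primary amide (-C(=O)NH2) meeting every constraint; each maps to a distinct set of atoms, giving 4 matches.

4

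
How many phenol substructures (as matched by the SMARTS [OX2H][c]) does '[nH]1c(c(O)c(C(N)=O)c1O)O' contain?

3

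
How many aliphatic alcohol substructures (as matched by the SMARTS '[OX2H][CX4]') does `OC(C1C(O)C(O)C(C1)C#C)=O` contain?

2

[OX2H][CX4] is the SMARTS for an aliphatic alcohol: a hydroxyl oxygen bound to an sp3 (X4) carbon.
The molecule carries 2 separate instances of a hydroxyl group (-OH) meeting every constraint; each maps to a distinct set of atoms, giving 2 matches.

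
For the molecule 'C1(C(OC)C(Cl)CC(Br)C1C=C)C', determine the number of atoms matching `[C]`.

10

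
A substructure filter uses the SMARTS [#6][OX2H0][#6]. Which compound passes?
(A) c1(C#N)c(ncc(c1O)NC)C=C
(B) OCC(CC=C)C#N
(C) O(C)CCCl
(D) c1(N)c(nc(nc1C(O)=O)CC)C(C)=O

C

[#6][OX2H0][#6] describes an aliphatic oxygen bridging two carbons with no H on the oxygen (an ether).
(A) has a hydroxyl group (-OH) but the oxygen has H1, not H0 bridging two carbons.
(B) has a hydroxyl group (-OH) but the oxygen has H1, not H0 bridging two carbons.
(C) contains a methoxy ether (-OCH3), which satisfies every atom and bond constraint.
(D) has a carboxylic acid group (-C(=O)OH) but the -OH oxygen has H1; the =O is OX1, not OX2.
So the answer is (C).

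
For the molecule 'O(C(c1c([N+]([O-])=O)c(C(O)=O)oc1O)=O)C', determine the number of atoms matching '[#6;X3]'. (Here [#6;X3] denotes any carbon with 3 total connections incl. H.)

6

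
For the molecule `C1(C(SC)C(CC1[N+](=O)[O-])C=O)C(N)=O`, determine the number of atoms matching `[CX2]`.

0

The query [CX2] means: C with X2: aliphatic carbon with exactly 2 total connections.
Check the 15 heavy atoms by environment: 6× C (X4) → no; 1× S (X2) → no; 1× N (charge +1, X3) → no; 1× O (charge -1, X1) → no; 3× O (X1) → no; 2× C (X3) → no; 1× N (X3) → no.
No environment satisfies the query, so 0 matching atoms.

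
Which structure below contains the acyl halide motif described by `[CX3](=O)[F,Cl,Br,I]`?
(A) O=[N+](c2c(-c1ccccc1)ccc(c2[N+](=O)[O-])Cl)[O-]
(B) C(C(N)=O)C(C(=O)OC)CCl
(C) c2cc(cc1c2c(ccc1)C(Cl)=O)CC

[CX3](=O)[F,Cl,Br,I] describes a carbonyl carbon bonded to a halogen (an acyl halide).
(A) has a chloro substituent but the Cl is not on a carbonyl carbon.
(B) has a chloro substituent but the Cl is not on a carbonyl carbon.
(C) contains an acyl chloride (-C(=O)Cl), which satisfies every atom and bond constraint.
So the answer is (C).

C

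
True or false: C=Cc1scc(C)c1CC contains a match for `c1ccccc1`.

False

The pattern c1ccccc1 describes six aromatic carbons in a ring — a benzene ring.
The closest candidate here is a methyl group (-CH3), but no six-membered all-carbon aromatic ring is present. No other fragment satisfies the full query, so there is no match.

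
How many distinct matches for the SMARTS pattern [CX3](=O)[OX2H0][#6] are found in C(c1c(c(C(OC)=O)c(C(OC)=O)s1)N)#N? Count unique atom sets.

2

[CX3](=O)[OX2H0][#6] is the SMARTS for an ester: a carbonyl carbon bonded to an oxygen that is itself bonded to carbon (no H on that O).
The molecule carries 2 separate instances of a methyl-ester group (-C(=O)OCH3) meeting every constraint; each maps to a distinct set of atoms, giving 2 matches.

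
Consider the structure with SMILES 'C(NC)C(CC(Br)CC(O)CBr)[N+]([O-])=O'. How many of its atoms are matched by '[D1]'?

Check the 15 heavy atoms by environment: 4× C (D2) → no; 3× C (D3) → no; 2× Br (D1) → match; 2× O (D1) → match; 1× N (charge +1, D3) → no; 1× O (charge -1, D1) → match; 1× N (D2) → no; 1× C (D1) → match.
Summing the matching environments: 2 + 2 + 1 + 1 = 6 matching atoms.

6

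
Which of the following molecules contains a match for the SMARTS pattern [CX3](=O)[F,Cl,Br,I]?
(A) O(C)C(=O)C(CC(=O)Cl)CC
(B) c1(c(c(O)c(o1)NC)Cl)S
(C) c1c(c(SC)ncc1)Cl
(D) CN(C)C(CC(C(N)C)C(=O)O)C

A

[CX3](=O)[F,Cl,Br,I] describes a carbonyl carbon bonded to a halogen (an acyl halide).
(A) contains an acyl chloride (-C(=O)Cl), which satisfies every atom and bond constraint.
(B) has a chloro substituent but the Cl is not on a carbonyl carbon.
(C) has a chloro substituent but the Cl is not on a carbonyl carbon.
(D) has a carboxylic acid group (-C(=O)OH) but the carbonyl is bonded to -OH, not to a halogen.
So the answer is (A).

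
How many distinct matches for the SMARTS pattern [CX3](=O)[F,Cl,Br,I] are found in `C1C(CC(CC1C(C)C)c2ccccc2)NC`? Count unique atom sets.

0

[CX3](=O)[F,Cl,Br,I] is the SMARTS for an acyl halide: a carbonyl carbon bonded to a halogen.
No fragment in the molecule satisfies every constraint, giving 0 matches.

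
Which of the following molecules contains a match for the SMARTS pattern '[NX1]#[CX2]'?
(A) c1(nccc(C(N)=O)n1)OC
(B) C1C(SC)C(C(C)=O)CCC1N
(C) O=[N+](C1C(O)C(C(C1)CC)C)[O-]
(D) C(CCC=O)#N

D

[NX1]#[CX2] describes a nitrogen triple-bonded to a two-connected carbon (a nitrile).
(A) has a primary amide (-C(=O)NH2) but the nitrogen is NX3, not NX1.
(B) has a primary amino group (-NH2) but the nitrogen is NX3 (three connections), not NX1 triple-bonded.
(C) has a nitro group (-[N+](=O)[O-]) but there is no C#N triple bond.
(D) contains a nitrile (-C#N), which satisfies every atom and bond constraint.
So the answer is (D).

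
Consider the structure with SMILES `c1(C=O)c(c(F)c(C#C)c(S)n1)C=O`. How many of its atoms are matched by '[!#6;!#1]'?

5

Check the 14 heavy atoms by environment: 1× n (aromatic) → match; 5× c (aromatic) → no; 1× S → match; 4× C → no; 2× O → match; 1× F → match.
Summing the matching environments: 1 + 1 + 2 + 1 = 5 matching atoms.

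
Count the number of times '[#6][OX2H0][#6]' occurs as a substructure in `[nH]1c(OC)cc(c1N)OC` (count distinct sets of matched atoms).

[#6][OX2H0][#6] is the SMARTS for an ether: an aliphatic oxygen bridging two carbons with no H on the oxygen.
The molecule carries 2 separate instances of a methoxy ether (-OCH3) meeting every constraint; each maps to a distinct set of atoms, giving 2 matches.

2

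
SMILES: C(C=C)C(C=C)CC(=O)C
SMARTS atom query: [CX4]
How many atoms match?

4

The query [CX4] means: C with X4: aliphatic carbon with exactly 4 total connections (bonds + H).
Check the 10 heavy atoms by environment: 4× C (X4) → match; 5× C (X3) → no; 1× O (X1) → no.
That gives 4 matching atoms.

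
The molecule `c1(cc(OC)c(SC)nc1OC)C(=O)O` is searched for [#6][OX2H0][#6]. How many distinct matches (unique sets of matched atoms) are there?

2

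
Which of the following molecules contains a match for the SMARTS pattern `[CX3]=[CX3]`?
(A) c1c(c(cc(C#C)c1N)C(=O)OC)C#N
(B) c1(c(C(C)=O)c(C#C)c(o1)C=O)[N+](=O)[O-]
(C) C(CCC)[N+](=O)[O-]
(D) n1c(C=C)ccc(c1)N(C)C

D

[CX3]=[CX3] describes a non-aromatic C=C double bond between two sp2 carbons (an alkene).
(A) has an ethynyl group (-C#CH) but the C-C bond is a triple bond, not a double bond.
(B) has an ethynyl group (-C#CH) but the C-C bond is a triple bond, not a double bond.
(C) has an ethyl group (-CH2CH3) but its C-C bond is a single bond between CX4 carbons, not CX3=CX3.
(D) contains a vinyl group (-CH=CH2), which satisfies every atom and bond constraint.
So the answer is (D).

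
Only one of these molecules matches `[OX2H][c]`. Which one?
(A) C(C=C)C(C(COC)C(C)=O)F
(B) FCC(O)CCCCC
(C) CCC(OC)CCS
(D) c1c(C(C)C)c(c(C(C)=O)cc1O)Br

D

[OX2H][c] describes a hydroxyl oxygen attached to an aromatic carbon (a phenol).
(A) has a methoxy ether (-OCH3) but the oxygen has H0, not H1.
(B) has a hydroxyl group (-OH) but the -OH is on an aliphatic carbon, not an aromatic c.
(C) has a methoxy ether (-OCH3) but the oxygen has H0, not H1.
(D) contains a hydroxyl group (-OH), which satisfies every atom and bond constraint.
So the answer is (D).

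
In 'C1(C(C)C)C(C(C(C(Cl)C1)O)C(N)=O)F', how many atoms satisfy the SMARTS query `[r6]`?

The query [r6] means: r6 matches atoms in a six-membered ring.
Check the 15 heavy atoms by environment: 6× C (in 6-ring) → match; 1× F (acyclic) → no; 2× O (acyclic) → no; 4× C (acyclic) → no; 1× Cl (acyclic) → no; 1× N (acyclic) → no.
That gives 6 matching atoms.

6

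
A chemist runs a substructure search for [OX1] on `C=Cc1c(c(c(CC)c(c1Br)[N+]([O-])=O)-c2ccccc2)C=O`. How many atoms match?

Check the 22 heavy atoms by environment: 12× c (aromatic, X3) → no; 2× C (X4) → no; 1× Br (X1) → no; 3× C (X3) → no; 1× N (charge +1, X3) → no; 1× O (charge -1, X1) → match; 2× O (X1) → match.
Summing the matching environments: 1 + 2 = 3 matching atoms.

3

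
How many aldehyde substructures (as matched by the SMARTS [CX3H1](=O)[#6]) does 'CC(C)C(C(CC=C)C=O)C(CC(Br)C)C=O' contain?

2

[CX3H1](=O)[#6] is the SMARTS for an aldehyde: an sp2 carbon with one H, double-bonded to O and single-bonded to carbon.
The molecule carries 2 separate instances of an aldehyde (-CHO) meeting every constraint; each maps to a distinct set of atoms, giving 2 matches.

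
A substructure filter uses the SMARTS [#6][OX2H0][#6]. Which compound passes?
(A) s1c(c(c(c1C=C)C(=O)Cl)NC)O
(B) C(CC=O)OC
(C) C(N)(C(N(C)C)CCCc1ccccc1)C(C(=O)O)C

B

[#6][OX2H0][#6] describes an aliphatic oxygen bridging two carbons with no H on the oxygen (an ether).
(A) has a hydroxyl group (-OH) but the oxygen has H1, not H0 bridging two carbons.
(B) contains a methoxy ether (-OCH3), which satisfies every atom and bond constraint.
(C) has a carboxylic acid group (-C(=O)OH) but the -OH oxygen has H1; the =O is OX1, not OX2.
So the answer is (B).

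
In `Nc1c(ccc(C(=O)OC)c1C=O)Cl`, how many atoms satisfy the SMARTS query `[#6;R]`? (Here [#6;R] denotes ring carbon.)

6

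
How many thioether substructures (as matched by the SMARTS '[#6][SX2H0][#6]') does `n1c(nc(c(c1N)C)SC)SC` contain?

2

[#6][SX2H0][#6] is the SMARTS for a thioether: an aliphatic sulfur bridging two carbons with no H on the sulfur.
The molecule carries 2 separate instances of a methylthio ether (-SCH3) meeting every constraint; each maps to a distinct set of atoms, giving 2 matches.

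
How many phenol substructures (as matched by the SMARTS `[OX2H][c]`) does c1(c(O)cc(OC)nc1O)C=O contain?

[OX2H][c] is the SMARTS for a phenol: a hydroxyl oxygen attached to an aromatic carbon.
The molecule carries 2 separate instances of a hydroxyl group (-OH) meeting every constraint; each maps to a distinct set of atoms, giving 2 matches.

2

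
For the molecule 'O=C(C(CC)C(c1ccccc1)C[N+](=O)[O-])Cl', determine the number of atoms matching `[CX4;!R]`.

5

The query [CX4;!R] means: aliphatic carbon with four total connections, not in a ring.
Check the 17 heavy atoms by environment: 5× C (X4, acyclic) → match; 1× N (charge +1, X3, acyclic) → no; 1× O (charge -1, X1, acyclic) → no; 2× O (X1, acyclic) → no; 1× C (X3, acyclic) → no; 1× Cl (X1, acyclic) → no; 6× c (aromatic, X3, in 6-ring) → no.
That gives 5 matching atoms.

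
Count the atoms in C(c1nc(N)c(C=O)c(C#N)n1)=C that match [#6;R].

The query [#6;R] means: carbon that is part of a ring.
Check the 13 heavy atoms by environment: 2× n (aromatic, in 6-ring) → no; 4× c (aromatic, in 6-ring) → match; 4× C (acyclic) → no; 2× N (acyclic) → no; 1× O (acyclic) → no.
That gives 4 matching atoms.

4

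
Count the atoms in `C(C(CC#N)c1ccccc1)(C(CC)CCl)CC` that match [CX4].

9

The query [CX4] means: C with X4: aliphatic carbon with exactly 4 total connections (bonds + H).
Check the 18 heavy atoms by environment: 9× C (X4) → match; 1× C (X2) → no; 1× N (X1) → no; 6× c (aromatic, X3) → no; 1× Cl (X1) → no.
That gives 9 matching atoms.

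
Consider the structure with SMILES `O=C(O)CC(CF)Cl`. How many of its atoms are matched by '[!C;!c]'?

4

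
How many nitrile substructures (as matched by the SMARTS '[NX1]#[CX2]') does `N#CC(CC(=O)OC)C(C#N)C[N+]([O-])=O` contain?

2

[NX1]#[CX2] is the SMARTS for a nitrile: a nitrogen triple-bonded to a two-connected carbon.
The molecule carries 2 separate instances of a nitrile (-C#N) meeting every constraint; each maps to a distinct set of atoms, giving 2 matches.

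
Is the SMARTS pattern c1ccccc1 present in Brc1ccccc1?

Yes

The pattern c1ccccc1 describes six aromatic carbons in a ring — a benzene ring.
The required atom environment is present in the molecule, so the pattern matches.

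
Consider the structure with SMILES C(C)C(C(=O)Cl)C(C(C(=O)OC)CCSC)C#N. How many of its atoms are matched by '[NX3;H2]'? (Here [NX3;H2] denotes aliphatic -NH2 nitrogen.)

The query [NX3;H2] means: aliphatic N with 3 total connections, two of them H — an -NH2 nitrogen (amine or amide).
Check the 18 heavy atoms by environment: 3× C (H3, X4) → no; 3× C (H2, X4) → no; 3× C (H1, X4) → no; 2× C (H0, X3) → no; 2× O (H0, X1) → no; 1× Cl (H0, X1) → no; 1× O (H0, X2) → no; 1× C (H0, X2) → no; 1× N (H0, X1) → no; 1× S (H0, X2) → no.
No environment satisfies the query, so 0 matching atoms.

0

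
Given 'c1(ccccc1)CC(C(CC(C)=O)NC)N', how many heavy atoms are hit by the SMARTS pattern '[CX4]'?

6

The query [CX4] means: C with X4: aliphatic carbon with exactly 4 total connections (bonds + H).
Check the 16 heavy atoms by environment: 6× C (X4) → match; 6× c (aromatic, X3) → no; 2× N (X3) → no; 1× C (X3) → no; 1× O (X1) → no.
That gives 6 matching atoms.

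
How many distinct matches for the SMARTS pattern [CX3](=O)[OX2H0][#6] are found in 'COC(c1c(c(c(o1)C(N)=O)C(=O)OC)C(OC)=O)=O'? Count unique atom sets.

[CX3](=O)[OX2H0][#6] is the SMARTS for an ester: a carbonyl carbon bonded to an oxygen that is itself bonded to carbon (no H on that O).
The molecule carries 3 separate instances of a methyl-ester group (-C(=O)OCH3) meeting every constraint; each maps to a distinct set of atoms, giving 3 matches.

3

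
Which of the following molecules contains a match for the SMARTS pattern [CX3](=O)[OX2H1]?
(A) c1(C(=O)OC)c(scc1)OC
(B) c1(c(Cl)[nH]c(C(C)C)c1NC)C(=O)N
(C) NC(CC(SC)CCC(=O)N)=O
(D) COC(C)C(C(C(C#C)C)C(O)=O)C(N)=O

[CX3](=O)[OX2H1] describes an sp2 carbon double-bonded to O and single-bonded to an -OH oxygen (a carboxylic acid).
(A) has a methyl-ester group (-C(=O)OCH3) but the singly-bonded O has no H (OX2H0, not OX2H1).
(B) has a primary amide (-C(=O)NH2) but the carbonyl is bonded to N, not to an -OH oxygen.
(C) has a primary amide (-C(=O)NH2) but the carbonyl is bonded to N, not to an -OH oxygen.
(D) contains a carboxylic acid group (-C(=O)OH), which satisfies every atom and bond constraint.
So the answer is (D).

D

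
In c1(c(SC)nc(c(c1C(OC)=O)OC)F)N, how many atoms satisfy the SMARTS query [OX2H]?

0

Check the 16 heavy atoms by environment: 1× n (aromatic, H0, X2) → no; 5× c (aromatic, H0, X3) → no; 1× F (H0, X1) → no; 1× N (H2, X3) → no; 2× O (H0, X2) → no; 3× C (H3, X4) → no; 1× C (H0, X3) → no; 1× O (H0, X1) → no; 1× S (H0, X2) → no.
No environment satisfies the query, so 0 matching atoms.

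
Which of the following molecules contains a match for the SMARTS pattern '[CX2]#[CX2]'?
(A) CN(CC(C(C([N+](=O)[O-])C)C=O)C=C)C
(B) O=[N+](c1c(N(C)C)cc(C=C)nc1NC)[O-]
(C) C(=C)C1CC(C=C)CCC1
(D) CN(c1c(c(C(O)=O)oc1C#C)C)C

[CX2]#[CX2] describes a carbon-carbon triple bond (an alkyne).
(A) has a vinyl group (-CH=CH2) but the C=C is a double bond; both carbons are CX3, not CX2.
(B) has a vinyl group (-CH=CH2) but the C=C is a double bond; both carbons are CX3, not CX2.
(C) has a vinyl group (-CH=CH2) but the C=C is a double bond; both carbons are CX3, not CX2.
(D) contains an ethynyl group (-C#CH), which satisfies every atom and bond constraint.
So the answer is (D).

D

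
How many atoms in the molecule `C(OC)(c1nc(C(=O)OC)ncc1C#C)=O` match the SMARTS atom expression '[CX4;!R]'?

2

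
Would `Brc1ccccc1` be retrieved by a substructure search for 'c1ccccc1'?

Yes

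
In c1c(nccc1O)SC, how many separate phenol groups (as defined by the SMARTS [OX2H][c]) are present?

[OX2H][c] is the SMARTS for a phenol: a hydroxyl oxygen attached to an aromatic carbon.
Exactly one fragment in the molecule meets all constraints, giving 1 match.

1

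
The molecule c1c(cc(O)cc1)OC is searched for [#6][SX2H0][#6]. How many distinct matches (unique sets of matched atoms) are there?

0

[#6][SX2H0][#6] is the SMARTS for a thioether: an aliphatic sulfur bridging two carbons with no H on the sulfur.
The molecule has a methoxy ether (-OCH3), but the bridging atom is O, not S; nothing else fits, so there are 0 matches.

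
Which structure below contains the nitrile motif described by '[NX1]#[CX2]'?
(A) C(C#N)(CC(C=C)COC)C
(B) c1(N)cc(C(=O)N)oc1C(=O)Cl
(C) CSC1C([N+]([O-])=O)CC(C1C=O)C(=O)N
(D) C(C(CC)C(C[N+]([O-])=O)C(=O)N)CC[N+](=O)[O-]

A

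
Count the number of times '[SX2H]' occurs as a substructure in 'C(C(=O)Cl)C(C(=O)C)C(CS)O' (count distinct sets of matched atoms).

[SX2H] is the SMARTS for a thiol: an aliphatic sulfur with two connections, one being H.
Exactly one fragment in the molecule meets all constraints, giving 1 match.

1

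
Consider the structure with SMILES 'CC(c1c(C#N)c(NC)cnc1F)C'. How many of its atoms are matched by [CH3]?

3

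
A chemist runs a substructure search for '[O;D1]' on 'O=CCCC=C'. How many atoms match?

The query [O;D1] means: aliphatic oxygen bonded to exactly one heavy atom.
Check the 6 heavy atoms by environment: 4× C (D2) → no; 1× C (D1) → no; 1× O (D1) → match.
That gives 1 matching atom.

1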